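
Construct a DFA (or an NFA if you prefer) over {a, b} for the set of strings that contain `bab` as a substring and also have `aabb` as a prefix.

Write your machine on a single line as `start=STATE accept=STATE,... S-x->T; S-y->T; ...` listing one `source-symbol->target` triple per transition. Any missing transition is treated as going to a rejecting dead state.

start=S0; accept=S11; S0-a->S1; S0-b->S2; S1-a->S3; S1-b->S2; S2-a->S4; S2-b->S2; S3-a->S5; S3-b->S6; S4-a->S5; S4-b->S7; S5-a->S5; S5-b->S2; S6-a->S4; S6-b->S8; S7-a->S7; S7-b->S7; S8-a->S9; S8-b->S8; S9-a->S10; S9-b->S11; S10-a->S10; S10-b->S8; S11-a->S11; S11-b->S11

Run two small machines in parallel and take their product. One (4 states) tracks whether and how much of `bab` has been seen; the other (6 states) tracks whether the input so far still matches the prefix `aabb`. Each combined state is a pair, one component from each; accept when both components accept.
A 12-state machine:
          a    b  
>  S0     S1   S2 
   S1     S3   S2 
   S2     S4   S2 
   S3     S5   S6 
   S4     S5   S7 
   S5     S5   S2 
   S6     S4   S8 
   S7     S7   S7 
   S8     S9   S8 
   S9    S10  S11 
   S10   S10   S8 
 * S11   S11  S11 
(> = start, * = accepting)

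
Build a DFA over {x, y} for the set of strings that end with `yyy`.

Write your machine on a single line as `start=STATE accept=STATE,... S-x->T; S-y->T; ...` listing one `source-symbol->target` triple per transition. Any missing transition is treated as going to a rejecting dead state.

start=S0; accept=S3; S0-x->S0; S0-y->S1; S1-x->S0; S1-y->S2; S2-x->S0; S2-y->S3; S3-x->S0; S3-y->S3

Let each state record the length of the longest suffix of the input read so far that is also a prefix of `yyy`. S1 means the last symbol is `y`; S2 means the last 2 symbols are `yy`; S3 means the last 3 symbols are `yyy`. Accept only at S3, where the string currently ends in `yyy`.
A 4-state machine:
        x   y  
>  S0   S0  S1 
   S1   S0  S2 
   S2   S0  S3 
 * S3   S0  S3 
(> = start, * = accepting)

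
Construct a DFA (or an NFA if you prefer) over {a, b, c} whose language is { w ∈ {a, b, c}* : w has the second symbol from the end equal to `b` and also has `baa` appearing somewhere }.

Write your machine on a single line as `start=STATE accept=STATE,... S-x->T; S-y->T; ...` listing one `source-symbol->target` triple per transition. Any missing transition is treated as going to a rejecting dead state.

Handle the two conditions separately and then intersect. The first has 13 states tracking the last 2 symbols read; the second has 4 states tracking whether and how much of `baa` has been seen. A product state is a pair (one from each), accepting exactly when both do. After merging equivalent states the machine shrinks.
7 states suffice.
        a   b   c  
>  s0   s0  s1  s0 
   s1   s2  s1  s0 
   s2   s3  s1  s0 
   s3   s3  s4  s3 
   s4   s5  s6  s5 
 * s5   s3  s4  s3 
 * s6   s5  s6  s5 
(> = start, * = accepting)

start=s0; accept=s5,s6; s0-a->s0; s0-b->s1; s0-c->s0; s1-a->s2; s1-b->s1; s1-c->s0; s2-a->s3; s2-b->s1; s2-c->s0; s3-a->s3; s3-b->s4; s3-c->s3; s4-a->s5; s4-b->s6; s4-c->s5; s5-a->s3; s5-b->s4; s5-c->s3; s6-a->s5; s6-b->s6; s6-c->s5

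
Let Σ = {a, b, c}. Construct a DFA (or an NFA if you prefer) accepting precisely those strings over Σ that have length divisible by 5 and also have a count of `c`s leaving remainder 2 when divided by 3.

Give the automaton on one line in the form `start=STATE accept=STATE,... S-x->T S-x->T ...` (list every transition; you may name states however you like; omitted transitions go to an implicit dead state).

Handle the two conditions separately and then intersect. The first has 5 states tracking the input length modulo 5; the second has 3 states tracking the count of `c`s modulo 3. A product state is a pair (one from each), accepting exactly when both do.
15 states suffice.
          a    b    c  
>  S0     S1   S1   S2 
   S1     S3   S3   S4 
   S2     S4   S4   S5 
   S3     S6   S6   S7 
   S4     S7   S7   S8 
   S5     S8   S8   S6 
   S6     S9   S9  S10 
   S7    S10  S10  S11 
   S8    S11  S11   S9 
   S9     S0   S0  S12 
   S10   S12  S12  S13 
   S11   S13  S13   S0 
   S12    S2   S2  S14 
 * S13   S14  S14   S1 
   S14    S5   S5   S3 
(> = start, * = accepting)

start=S0 accept=S13 S0-a->S1 S0-b->S1 S0-c->S2 S1-a->S3 S1-b->S3 S1-c->S4 S2-a->S4 S2-b->S4 S2-c->S5 S3-a->S6 S3-b->S6 S3-c->S7 S4-a->S7 S4-b->S7 S4-c->S8 S5-a->S8 S5-b->S8 S5-c->S6 S6-a->S9 S6-b->S9 S6-c->S10 S7-a->S10 S7-b->S10 S7-c->S11 S8-a->S11 S8-b->S11 S8-c->S9 S9-a->S0 S9-b->S0 S9-c->S12 S10-a->S12 S10-b->S12 S10-c->S13 S11-a->S13 S11-b->S13 S11-c->S0 S12-a->S2 S12-b->S2 S12-c->S14 S13-a->S14 S13-b->S14 S13-c->S1 S14-a->S5 S14-b->S5 S14-c->S3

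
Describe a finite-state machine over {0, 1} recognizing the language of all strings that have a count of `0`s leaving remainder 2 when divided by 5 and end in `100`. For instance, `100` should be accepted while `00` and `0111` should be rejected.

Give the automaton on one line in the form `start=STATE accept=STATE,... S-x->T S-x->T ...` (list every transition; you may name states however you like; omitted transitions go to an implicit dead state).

Run two small machines in parallel and take their product. The first has 5 states tracking the count of `0`s modulo 5; the second has 4 states tracking how much of the suffix `100` has currently been matched. A product state is a pair (one from each), accepting exactly when both do.
20 states suffice.
          0    1  
>  s0     s1   s2 
   s1     s3   s4 
   s2     s5   s2 
   s3     s6   s7 
   s4     s8   s4 
   s5     s9   s4 
   s6    s10  s11 
   s7    s12   s7 
   s8    s13   s7 
 * s9     s6   s7 
   s10    s0  s14 
   s11   s15  s11 
   s12   s16  s11 
   s13   s10  s11 
   s14   s17  s14 
   s15   s18  s14 
   s16    s0  s14 
   s17   s19   s2 
   s18    s1   s2 
   s19    s3   s4 
(> = start, * = accepting)

start=s0 accept=s9 s0-0->s1 s0-1->s2 s1-0->s3 s1-1->s4 s2-0->s5 s2-1->s2 s3-0->s6 s3-1->s7 s4-0->s8 s4-1->s4 s5-0->s9 s5-1->s4 s6-0->s10 s6-1->s11 s7-0->s12 s7-1->s7 s8-0->s13 s8-1->s7 s9-0->s6 s9-1->s7 s10-0->s0 s10-1->s14 s11-0->s15 s11-1->s11 s12-0->s16 s12-1->s11 s13-0->s10 s13-1->s11 s14-0->s17 s14-1->s14 s15-0->s18 s15-1->s14 s16-0->s0 s16-1->s14 s17-0->s19 s17-1->s2 s18-0->s1 s18-1->s2 s19-0->s3 s19-1->s4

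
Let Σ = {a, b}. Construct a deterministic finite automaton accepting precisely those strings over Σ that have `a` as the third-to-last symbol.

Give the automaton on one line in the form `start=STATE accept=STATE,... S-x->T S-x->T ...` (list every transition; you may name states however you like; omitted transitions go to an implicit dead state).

A DFA must remember the last 3 symbols (since which symbol is third-to-last isn't known until the input ends). Use one state per possible window of the last ≤3 symbols; accept from those whose window starts with `a`.
With 15 states:
          a    b  
>  q0     q1   q2 
   q1     q3   q4 
   q2     q5   q6 
   q3     q7   q8 
   q4     q9  q10 
   q5    q11  q12 
   q6    q13  q14 
 * q7     q7   q8 
 * q8     q9  q10 
 * q9    q11  q12 
 * q10   q13  q14 
   q11    q7   q8 
   q12    q9  q10 
   q13   q11  q12 
   q14   q13  q14 
(> = start, * = accepting)

start=q0 accept=q7,q8,q9,q10 q0-a->q1 q0-b->q2 q1-a->q3 q1-b->q4 q2-a->q5 q2-b->q6 q3-a->q7 q3-b->q8 q4-a->q9 q4-b->q10 q5-a->q11 q5-b->q12 q6-a->q13 q6-b->q14 q7-a->q7 q7-b->q8 q8-a->q9 q8-b->q10 q9-a->q11 q9-b->q12 q10-a->q13 q10-b->q14 q11-a->q7 q11-b->q8 q12-a->q9 q12-b->q10 q13-a->q11 q13-b->q12 q14-a->q13 q14-b->q14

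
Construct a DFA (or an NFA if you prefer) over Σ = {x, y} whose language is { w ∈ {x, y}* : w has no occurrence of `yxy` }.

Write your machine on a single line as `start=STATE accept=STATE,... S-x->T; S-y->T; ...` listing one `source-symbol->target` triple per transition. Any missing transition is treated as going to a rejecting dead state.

start=q0; accept=q0,q1,q2; q0-x->q0; q0-y->q1; q1-x->q2; q1-y->q1; q2-x->q0; q2-y->q3; q3-x->q3; q3-y->q3

This is the complement of 'contains `yxy`'. Use the same substring-matching states — q0 through q3 holding how much of `yxy` has just been matched — but flip the accepting set: everything except the trap q3 accepts.
A 4-state machine:
        x   y  
>* q0   q0  q1 
 * q1   q2  q1 
 * q2   q0  q3 
   q3   q3  q3 
(> = start, * = accepting)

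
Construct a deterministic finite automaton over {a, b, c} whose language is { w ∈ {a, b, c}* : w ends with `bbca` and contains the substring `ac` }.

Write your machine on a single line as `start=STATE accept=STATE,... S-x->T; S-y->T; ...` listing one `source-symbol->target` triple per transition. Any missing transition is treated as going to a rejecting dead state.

Build one automaton per condition and run them in lockstep. The first has 5 states tracking how much of the suffix `bbca` has currently been matched; the second has 3 states tracking whether and how much of `ac` has been seen. A product state is a pair (one from each), accepting exactly when both do.
With 11 states:
          a    b    c  
>  q0     q1   q2   q0 
   q1     q1   q2   q3 
   q2     q1   q4   q0 
   q3     q3   q5   q3 
   q4     q1   q4   q6 
   q5     q3   q7   q3 
   q6     q8   q2   q0 
   q7     q3   q7   q9 
   q8     q1   q2   q3 
   q9    q10   q5   q3 
 * q10    q3   q5   q3 
(> = start, * = accepting)

start=q0; accept=q10; q0-a->q1; q0-b->q2; q0-c->q0; q1-a->q1; q1-b->q2; q1-c->q3; q2-a->q1; q2-b->q4; q2-c->q0; q3-a->q3; q3-b->q5; q3-c->q3; q4-a->q1; q4-b->q4; q4-c->q6; q5-a->q3; q5-b->q7; q5-c->q3; q6-a->q8; q6-b->q2; q6-c->q0; q7-a->q3; q7-b->q7; q7-c->q9; q8-a->q1; q8-b->q2; q8-c->q3; q9-a->q10; q9-b->q5; q9-c->q3; q10-a->q3; q10-b->q5; q10-c->q3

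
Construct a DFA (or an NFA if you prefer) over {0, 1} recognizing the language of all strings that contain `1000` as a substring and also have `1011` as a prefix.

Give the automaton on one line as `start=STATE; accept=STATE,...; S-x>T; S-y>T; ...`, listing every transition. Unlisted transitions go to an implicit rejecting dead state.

Build one automaton per condition and run them in lockstep. One (5 states) tracks whether and how much of `1000` has been seen; the other (6 states) tracks whether the input so far still matches the prefix `1011`. Each combined state is a pair, one component from each; accept when both components accept.
With 13 states:
          0    1  
>  q0     q1   q2 
   q1     q1   q3 
   q2     q4   q3 
   q3     q5   q3 
   q4     q6   q7 
   q5     q6   q3 
   q6     q8   q3 
   q7     q5   q9 
   q8     q8   q8 
   q9    q10   q9 
   q10   q11   q9 
   q11   q12   q9 
 * q12   q12  q12 
(> = start, * = accepting)

start=q0; accept=q12; q0-0>q1; q0-1>q2; q1-0>q1; q1-1>q3; q2-0>q4; q2-1>q3; q3-0>q5; q3-1>q3; q4-0>q6; q4-1>q7; q5-0>q6; q5-1>q3; q6-0>q8; q6-1>q3; q7-0>q5; q7-1>q9; q8-0>q8; q8-1>q8; q9-0>q10; q9-1>q9; q10-0>q11; q10-1>q9; q11-0>q12; q11-1>q9; q12-0>q12; q12-1>q12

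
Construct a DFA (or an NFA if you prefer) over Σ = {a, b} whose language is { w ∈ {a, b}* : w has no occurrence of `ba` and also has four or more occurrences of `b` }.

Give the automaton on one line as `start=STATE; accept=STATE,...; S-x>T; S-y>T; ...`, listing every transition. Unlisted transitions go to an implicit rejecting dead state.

start=q0; accept=q5; q0-a>q0; q0-b>q1; q1-a>q2; q1-b>q3; q2-a>q2; q2-b>q2; q3-a>q2; q3-b>q4; q4-a>q2; q4-b>q5; q5-a>q2; q5-b>q5

Build one automaton per condition and run them in lockstep. The first has 3 states tracking partial matches of the forbidden pattern `ba`; the second has 6 states tracking the count of `b`s, saturating at 5. A product state is a pair (one from each), accepting exactly when both do. After merging equivalent states the machine shrinks.
A 6-state machine:
        a   b  
>  q0   q0  q1 
   q1   q2  q3 
   q2   q2  q2 
   q3   q2  q4 
   q4   q2  q5 
 * q5   q2  q5 
(> = start, * = accepting)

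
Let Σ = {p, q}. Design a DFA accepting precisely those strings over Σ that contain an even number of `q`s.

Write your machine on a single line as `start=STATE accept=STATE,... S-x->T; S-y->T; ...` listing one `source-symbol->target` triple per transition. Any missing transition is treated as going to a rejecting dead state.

start=S0; accept=S0; S0-p->S0; S0-q->S1; S1-p->S1; S1-q->S0

Keep the running count of `q`s modulo 2: each `q` advances along the cycle S0 → S1 → S0 while other symbols loop. Accept at S0.
2 states suffice.
        p   q  
>* S0   S0  S1 
   S1   S1  S0 
(> = start, * = accepting)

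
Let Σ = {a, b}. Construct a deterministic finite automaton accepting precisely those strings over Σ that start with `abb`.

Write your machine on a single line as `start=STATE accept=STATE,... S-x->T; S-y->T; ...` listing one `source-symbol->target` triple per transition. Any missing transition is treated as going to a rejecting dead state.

start=S0; accept=S3; S0-a->S1; S0-b->S4; S1-a->S4; S1-b->S2; S2-a->S4; S2-b->S3; S3-a->S3; S3-b->S3; S4-a->S4; S4-b->S4

Walk along `abb` while the input agrees: from S0 take `a` to S1, and so on. Any deviation drops to the rejecting sink S4. Once S3 is reached the prefix is confirmed and every continuation is accepted.
A 5-state machine:
        a   b  
>  S0   S1  S4 
   S1   S4  S2 
   S2   S4  S3 
 * S3   S3  S3 
   S4   S4  S4 
(> = start, * = accepting)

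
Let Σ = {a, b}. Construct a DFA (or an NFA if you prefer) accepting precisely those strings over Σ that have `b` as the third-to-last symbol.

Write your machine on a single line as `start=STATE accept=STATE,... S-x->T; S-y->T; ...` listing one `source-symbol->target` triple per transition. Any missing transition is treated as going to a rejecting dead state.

Because acceptance depends on a position counted from the end, the machine has to buffer the most recent 3 symbols. Make each state the string of the last up-to-3 symbols read; on input `x` shift the window left and append `x`. Accept when the buffered window has length 3 and begins with `b`.
15 states suffice.
          a    b  
>  S0     S1   S2 
   S1     S3   S4 
   S2     S5   S6 
   S3     S7   S8 
   S4     S9  S10 
   S5    S11  S12 
   S6    S13  S14 
   S7     S7   S8 
   S8     S9  S10 
   S9    S11  S12 
   S10   S13  S14 
 * S11    S7   S8 
 * S12    S9  S10 
 * S13   S11  S12 
 * S14   S13  S14 
(> = start, * = accepting)

start=S0; accept=S11,S12,S13,S14; S0-a->S1; S0-b->S2; S1-a->S3; S1-b->S4; S2-a->S5; S2-b->S6; S3-a->S7; S3-b->S8; S4-a->S9; S4-b->S10; S5-a->S11; S5-b->S12; S6-a->S13; S6-b->S14; S7-a->S7; S7-b->S8; S8-a->S9; S8-b->S10; S9-a->S11; S9-b->S12; S10-a->S13; S10-b->S14; S11-a->S7; S11-b->S8; S12-a->S9; S12-b->S10; S13-a->S11; S13-b->S12; S14-a->S13; S14-b->S14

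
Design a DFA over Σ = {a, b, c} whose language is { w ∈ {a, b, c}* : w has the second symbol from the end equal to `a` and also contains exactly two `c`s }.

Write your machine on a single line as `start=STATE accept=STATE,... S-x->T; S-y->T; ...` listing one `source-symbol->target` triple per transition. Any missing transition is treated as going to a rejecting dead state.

start=q0; accept=q4,q7; q0-a->q0; q0-b->q0; q0-c->q1; q1-a->q2; q1-b->q1; q1-c->q3; q2-a->q2; q2-b->q1; q2-c->q4; q3-a->q5; q3-b->q3; q3-c->q6; q4-a->q5; q4-b->q3; q4-c->q6; q5-a->q7; q5-b->q4; q5-c->q6; q6-a->q6; q6-b->q6; q6-c->q6; q7-a->q7; q7-b->q4; q7-c->q6

Build one automaton per condition and run them in lockstep. The first has 13 states tracking the last 2 symbols read; the second has 4 states tracking the count of `c`s, saturating at 3. A product state is a pair (one from each), accepting exactly when both do. Minimizing collapses redundant product states.
8 states suffice.
        a   b   c  
>  q0   q0  q0  q1 
   q1   q2  q1  q3 
   q2   q2  q1  q4 
   q3   q5  q3  q6 
 * q4   q5  q3  q6 
   q5   q7  q4  q6 
   q6   q6  q6  q6 
 * q7   q7  q4  q6 
(> = start, * = accepting)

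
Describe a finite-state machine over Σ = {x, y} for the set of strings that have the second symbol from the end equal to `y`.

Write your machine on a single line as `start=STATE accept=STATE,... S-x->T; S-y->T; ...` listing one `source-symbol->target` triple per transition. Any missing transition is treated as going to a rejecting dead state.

Because acceptance depends on a position counted from the end, the machine has to buffer the most recent 2 symbols. Make each state the string of the last up-to-2 symbols read; on input `x` shift the window left and append `x`. Accept when the buffered window has length 2 and begins with `y`.
A 7-state machine:
        x   y  
>  q0   q1  q2 
   q1   q3  q4 
   q2   q5  q6 
   q3   q3  q4 
   q4   q5  q6 
 * q5   q3  q4 
 * q6   q5  q6 
(> = start, * = accepting)

start=q0; accept=q5,q6; q0-x->q1; q0-y->q2; q1-x->q3; q1-y->q4; q2-x->q5; q2-y->q6; q3-x->q3; q3-y->q4; q4-x->q5; q4-y->q6; q5-x->q3; q5-y->q4; q6-x->q5; q6-y->q6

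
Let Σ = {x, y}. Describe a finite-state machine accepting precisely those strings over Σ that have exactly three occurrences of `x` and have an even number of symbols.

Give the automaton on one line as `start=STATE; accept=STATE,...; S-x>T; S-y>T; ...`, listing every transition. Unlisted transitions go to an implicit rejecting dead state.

Build one automaton per condition and run them in lockstep. One (5 states) tracks the count of `x`s, saturating at 4; the other (2 states) tracks the input length modulo 2. Each combined state is a pair, one component from each; accept when both components accept.
With 10 states:
        x   y  
>  s0   s1  s2 
   s1   s3  s4 
   s2   s4  s0 
   s3   s5  s6 
   s4   s6  s1 
   s5   s7  s8 
   s6   s8  s3 
   s7   s9  s9 
 * s8   s9  s5 
   s9   s7  s7 
(> = start, * = accepting)

start=s0; accept=s8; s0-x>s1; s0-y>s2; s1-x>s3; s1-y>s4; s2-x>s4; s2-y>s0; s3-x>s5; s3-y>s6; s4-x>s6; s4-y>s1; s5-x>s7; s5-y>s8; s6-x>s8; s6-y>s3; s7-x>s9; s7-y>s9; s8-x>s9; s8-y>s5; s9-x>s7; s9-y>s7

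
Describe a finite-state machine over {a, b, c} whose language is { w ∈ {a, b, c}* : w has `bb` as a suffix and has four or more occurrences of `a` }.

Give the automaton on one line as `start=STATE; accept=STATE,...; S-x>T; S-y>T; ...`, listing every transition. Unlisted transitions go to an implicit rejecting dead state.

start=S0; accept=S6; S0-a>S1; S0-b>S0; S0-c>S0; S1-a>S2; S1-b>S1; S1-c>S1; S2-a>S3; S2-b>S2; S2-c>S2; S3-a>S4; S3-b>S3; S3-c>S3; S4-a>S4; S4-b>S5; S4-c>S4; S5-a>S4; S5-b>S6; S5-c>S4; S6-a>S4; S6-b>S6; S6-c>S4

Build one automaton per condition and run them in lockstep. The first has 3 states tracking how much of the suffix `bb` has currently been matched; the second has 6 states tracking the count of `a`s, saturating at 5. A product state is a pair (one from each), accepting exactly when both do. Minimizing collapses redundant product states.
        a   b   c  
>  S0   S1  S0  S0 
   S1   S2  S1  S1 
   S2   S3  S2  S2 
   S3   S4  S3  S3 
   S4   S4  S5  S4 
   S5   S4  S6  S4 
 * S6   S4  S6  S4 
(> = start, * = accepting)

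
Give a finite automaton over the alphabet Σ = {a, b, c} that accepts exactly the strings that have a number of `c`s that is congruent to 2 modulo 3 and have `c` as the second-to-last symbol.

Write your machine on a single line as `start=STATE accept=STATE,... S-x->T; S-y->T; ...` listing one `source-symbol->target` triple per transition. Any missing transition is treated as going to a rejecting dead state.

start=q0; accept=q3,q5; q0-a->q0; q0-b->q0; q0-c->q1; q1-a->q2; q1-b->q2; q1-c->q3; q2-a->q2; q2-b->q2; q2-c->q4; q3-a->q5; q3-b->q5; q3-c->q0; q4-a->q5; q4-b->q5; q4-c->q0; q5-a->q6; q5-b->q6; q5-c->q0; q6-a->q6; q6-b->q6; q6-c->q0

Build one automaton per condition and run them in lockstep. The first has 3 states tracking the count of `c`s modulo 3; the second has 13 states tracking the last 2 symbols read. A product state is a pair (one from each), accepting exactly when both do. After merging equivalent states the machine shrinks.
A 7-state machine:
        a   b   c  
>  q0   q0  q0  q1 
   q1   q2  q2  q3 
   q2   q2  q2  q4 
 * q3   q5  q5  q0 
   q4   q5  q5  q0 
 * q5   q6  q6  q0 
   q6   q6  q6  q0 
(> = start, * = accepting)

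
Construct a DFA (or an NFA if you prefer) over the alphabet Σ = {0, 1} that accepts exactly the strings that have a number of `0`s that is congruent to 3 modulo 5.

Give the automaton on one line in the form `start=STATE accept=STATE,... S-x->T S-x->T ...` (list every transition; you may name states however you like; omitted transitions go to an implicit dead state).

start=q0 accept=q3 q0-0->q1 q0-1->q0 q1-0->q2 q1-1->q1 q2-0->q3 q2-1->q2 q3-0->q4 q3-1->q3 q4-0->q0 q4-1->q4

Keep the running count of `0`s modulo 5: each `0` advances along the cycle q0 → q1 → q2 → q3 → q4 → q0 while other symbols loop. Accept at q3.
        0   1  
>  q0   q1  q0 
   q1   q2  q1 
   q2   q3  q2 
 * q3   q4  q3 
   q4   q0  q4 
(> = start, * = accepting)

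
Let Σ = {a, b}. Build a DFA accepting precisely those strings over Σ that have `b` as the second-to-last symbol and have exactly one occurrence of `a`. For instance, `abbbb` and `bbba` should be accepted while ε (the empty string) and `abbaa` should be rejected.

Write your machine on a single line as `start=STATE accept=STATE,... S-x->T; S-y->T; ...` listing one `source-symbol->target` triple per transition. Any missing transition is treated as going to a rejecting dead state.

Run two small machines in parallel and take their product. One (7 states) tracks the last 2 symbols read; the other (3 states) tracks the count of `a`s, saturating at 2. Each combined state is a pair, one component from each; accept when both components accept.
11 states suffice.
          a    b  
>  S0     S1   S2 
   S1     S3   S4 
   S2     S5   S6 
   S3     S3   S7 
   S4     S8   S9 
 * S5     S3   S4 
   S6     S5   S6 
   S7     S8  S10 
   S8     S3   S7 
 * S9     S8   S9 
   S10    S8  S10 
(> = start, * = accepting)

start=S0; accept=S5,S9; S0-a->S1; S0-b->S2; S1-a->S3; S1-b->S4; S2-a->S5; S2-b->S6; S3-a->S3; S3-b->S7; S4-a->S8; S4-b->S9; S5-a->S3; S5-b->S4; S6-a->S5; S6-b->S6; S7-a->S8; S7-b->S10; S8-a->S3; S8-b->S7; S9-a->S8; S9-b->S9; S10-a->S8; S10-b->S10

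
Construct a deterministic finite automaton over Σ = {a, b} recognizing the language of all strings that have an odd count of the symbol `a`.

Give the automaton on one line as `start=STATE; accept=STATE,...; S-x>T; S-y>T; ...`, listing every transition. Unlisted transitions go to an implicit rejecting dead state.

start=q0; accept=q1; q0-a>q1; q0-b>q0; q1-a>q0; q1-b>q1

Keep the running count of `a`s modulo 2: each `a` advances along the cycle q0 → q1 → q0 while other symbols loop. Accept at q1.
A 2-state machine:
        a   b  
>  q0   q1  q0 
 * q1   q0  q1 
(> = start, * = accepting)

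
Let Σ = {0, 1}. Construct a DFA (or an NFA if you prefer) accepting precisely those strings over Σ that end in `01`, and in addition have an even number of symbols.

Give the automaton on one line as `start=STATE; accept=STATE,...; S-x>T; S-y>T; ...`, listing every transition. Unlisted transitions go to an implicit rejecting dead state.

start=s0; accept=s4; s0-0>s1; s0-1>s2; s1-0>s3; s1-1>s4; s2-0>s3; s2-1>s0; s3-0>s1; s3-1>s5; s4-0>s1; s4-1>s2; s5-0>s3; s5-1>s0

Run two small machines in parallel and take their product. The first has 3 states tracking how much of the suffix `01` has currently been matched; the second has 2 states tracking the input length modulo 2. A product state is a pair (one from each), accepting exactly when both do.
A 6-state machine:
        0   1  
>  s0   s1  s2 
   s1   s3  s4 
   s2   s3  s0 
   s3   s1  s5 
 * s4   s1  s2 
   s5   s3  s0 
(> = start, * = accepting)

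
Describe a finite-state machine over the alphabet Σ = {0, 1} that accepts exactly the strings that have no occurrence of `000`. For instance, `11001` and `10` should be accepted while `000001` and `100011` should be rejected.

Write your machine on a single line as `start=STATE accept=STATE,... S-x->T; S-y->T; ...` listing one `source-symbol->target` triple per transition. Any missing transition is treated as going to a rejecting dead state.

This is the complement of 'contains `000`'. Use the same substring-matching states — S0 through S3 holding how much of `000` has just been matched — but flip the accepting set: everything except the trap S3 accepts.
        0   1  
>* S0   S1  S0 
 * S1   S2  S0 
 * S2   S3  S0 
   S3   S3  S3 
(> = start, * = accepting)

start=S0; accept=S0,S1,S2; S0-0->S1; S0-1->S0; S1-0->S2; S1-1->S0; S2-0->S3; S2-1->S0; S3-0->S3; S3-1->S3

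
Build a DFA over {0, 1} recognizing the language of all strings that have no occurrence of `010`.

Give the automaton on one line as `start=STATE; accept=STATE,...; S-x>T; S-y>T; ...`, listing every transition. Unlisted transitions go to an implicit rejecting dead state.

Track partial matches of the forbidden pattern `010`. State s3 is a dead state reached once `010` has occurred; every other state accepts. s0 means no part of `010` is currently matched.
4 states suffice.
        0   1  
>* s0   s1  s0 
 * s1   s1  s2 
 * s2   s3  s0 
   s3   s3  s3 
(> = start, * = accepting)

start=s0; accept=s0,s1,s2; s0-0>s1; s0-1>s0; s1-0>s1; s1-1>s2; s2-0>s3; s2-1>s0; s3-0>s3; s3-1>s3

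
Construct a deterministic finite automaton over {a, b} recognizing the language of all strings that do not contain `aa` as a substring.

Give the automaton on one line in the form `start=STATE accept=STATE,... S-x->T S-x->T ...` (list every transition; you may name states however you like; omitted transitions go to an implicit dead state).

start=s0 accept=s0,s1 s0-a->s1 s0-b->s0 s1-a->s2 s1-b->s0 s2-a->s2 s2-b->s2

Track partial matches of the forbidden pattern `aa`. State s2 is a dead state reached once `aa` has occurred; every other state accepts. s0 means no part of `aa` is currently matched.
With 3 states:
        a   b  
>* s0   s1  s0 
 * s1   s2  s0 
   s2   s2  s2 
(> = start, * = accepting)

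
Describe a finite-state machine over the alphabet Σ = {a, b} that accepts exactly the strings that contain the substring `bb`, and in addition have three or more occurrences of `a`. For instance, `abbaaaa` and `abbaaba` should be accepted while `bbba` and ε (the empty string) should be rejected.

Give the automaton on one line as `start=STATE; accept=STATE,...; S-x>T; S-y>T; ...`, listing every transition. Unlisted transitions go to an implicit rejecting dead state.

Build one automaton per condition and run them in lockstep. The first has 3 states tracking whether and how much of `bb` has been seen; the second has 5 states tracking the count of `a`s, saturating at 4. A product state is a pair (one from each), accepting exactly when both do. After merging equivalent states the machine shrinks.
12 states suffice.
          a    b  
>  S0     S1   S2 
   S1     S3   S4 
   S2     S1   S5 
   S3     S6   S7 
   S4     S3   S8 
   S5     S8   S5 
   S6     S6   S9 
   S7     S6  S10 
   S8    S10   S8 
   S9     S6  S11 
   S10   S11  S10 
 * S11   S11  S11 
(> = start, * = accepting)

start=S0; accept=S11; S0-a>S1; S0-b>S2; S1-a>S3; S1-b>S4; S2-a>S1; S2-b>S5; S3-a>S6; S3-b>S7; S4-a>S3; S4-b>S8; S5-a>S8; S5-b>S5; S6-a>S6; S6-b>S9; S7-a>S6; S7-b>S10; S8-a>S10; S8-b>S8; S9-a>S6; S9-b>S11; S10-a>S11; S10-b>S10; S11-a>S11; S11-b>S11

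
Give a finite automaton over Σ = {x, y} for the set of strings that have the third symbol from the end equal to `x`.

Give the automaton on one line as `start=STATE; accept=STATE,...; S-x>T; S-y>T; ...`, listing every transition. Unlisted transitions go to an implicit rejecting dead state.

Because acceptance depends on a position counted from the end, the machine has to buffer the most recent 3 symbols. Make each state the string of the last up-to-3 symbols read; on input `x` shift the window left and append `x`. Accept when the buffered window has length 3 and begins with `x`.
          x    y  
>  q0     q1   q2 
   q1     q3   q4 
   q2     q5   q6 
   q3     q7   q8 
   q4     q9  q10 
   q5    q11  q12 
   q6    q13  q14 
 * q7     q7   q8 
 * q8     q9  q10 
 * q9    q11  q12 
 * q10   q13  q14 
   q11    q7   q8 
   q12    q9  q10 
   q13   q11  q12 
   q14   q13  q14 
(> = start, * = accepting)

start=q0; accept=q7,q8,q9,q10; q0-x>q1; q0-y>q2; q1-x>q3; q1-y>q4; q2-x>q5; q2-y>q6; q3-x>q7; q3-y>q8; q4-x>q9; q4-y>q10; q5-x>q11; q5-y>q12; q6-x>q13; q6-y>q14; q7-x>q7; q7-y>q8; q8-x>q9; q8-y>q10; q9-x>q11; q9-y>q12; q10-x>q13; q10-y>q14; q11-x>q7; q11-y>q8; q12-x>q9; q12-y>q10; q13-x>q11; q13-y>q12; q14-x>q13; q14-y>q14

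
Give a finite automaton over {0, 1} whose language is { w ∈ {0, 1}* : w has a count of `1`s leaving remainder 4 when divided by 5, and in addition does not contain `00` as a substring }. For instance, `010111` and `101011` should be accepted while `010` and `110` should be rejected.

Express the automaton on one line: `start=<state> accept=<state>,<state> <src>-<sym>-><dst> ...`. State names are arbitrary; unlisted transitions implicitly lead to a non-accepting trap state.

start=q0 accept=q11,q13 q0-0->q1 q0-1->q2 q1-0->q3 q1-1->q2 q2-0->q4 q2-1->q5 q3-0->q3 q3-1->q6 q4-0->q6 q4-1->q5 q5-0->q7 q5-1->q8 q6-0->q6 q6-1->q9 q7-0->q9 q7-1->q8 q8-0->q10 q8-1->q11 q9-0->q9 q9-1->q12 q10-0->q12 q10-1->q11 q11-0->q13 q11-1->q0 q12-0->q12 q12-1->q14 q13-0->q14 q13-1->q0 q14-0->q14 q14-1->q3

Build one automaton per condition and run them in lockstep. The first has 5 states tracking the count of `1`s modulo 5; the second has 3 states tracking partial matches of the forbidden pattern `00`. A product state is a pair (one from each), accepting exactly when both do.
A 15-state machine:
          0    1  
>  q0     q1   q2 
   q1     q3   q2 
   q2     q4   q5 
   q3     q3   q6 
   q4     q6   q5 
   q5     q7   q8 
   q6     q6   q9 
   q7     q9   q8 
   q8    q10  q11 
   q9     q9  q12 
   q10   q12  q11 
 * q11   q13   q0 
   q12   q12  q14 
 * q13   q14   q0 
   q14   q14   q3 
(> = start, * = accepting)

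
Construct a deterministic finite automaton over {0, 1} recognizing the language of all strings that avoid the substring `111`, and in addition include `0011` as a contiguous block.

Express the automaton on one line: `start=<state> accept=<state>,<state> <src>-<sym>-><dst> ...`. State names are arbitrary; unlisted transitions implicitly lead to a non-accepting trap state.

Build one automaton per condition and run them in lockstep. One (4 states) tracks partial matches of the forbidden pattern `111`; the other (5 states) tracks whether and how much of `0011` has been seen. Each combined state is a pair, one component from each; accept when both components accept. After merging equivalent states the machine shrinks.
10 states suffice.
       0  1 
>  A   B  C 
   B   D  C 
   C   B  E 
   D   D  F 
   E   B  G 
   F   B  H 
   G   G  G 
 * H   I  G 
 * I   I  J 
 * J   I  H 
(> = start, * = accepting)

start=A accept=H,I,J A-0->B A-1->C B-0->D B-1->C C-0->B C-1->E D-0->D D-1->F E-0->B E-1->G F-0->B F-1->H G-0->G G-1->G H-0->I H-1->G I-0->I I-1->J J-0->I J-1->H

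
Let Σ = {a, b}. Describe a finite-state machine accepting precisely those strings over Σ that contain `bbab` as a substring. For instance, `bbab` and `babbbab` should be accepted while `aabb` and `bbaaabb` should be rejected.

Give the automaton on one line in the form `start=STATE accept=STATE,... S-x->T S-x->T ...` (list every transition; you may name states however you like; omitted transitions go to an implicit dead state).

start=q0 accept=q4 q0-a->q0 q0-b->q1 q1-a->q0 q1-b->q2 q2-a->q3 q2-b->q2 q3-a->q0 q3-b->q4 q4-a->q4 q4-b->q4

States q0..q3 record the length of the longest prefix of `bbab` that matches the current input suffix. Reaching q4 means `bbab` has been seen, and we stay there forever. Accept from q4.
A 5-state machine:
        a   b  
>  q0   q0  q1 
   q1   q0  q2 
   q2   q3  q2 
   q3   q0  q4 
 * q4   q4  q4 
(> = start, * = accepting)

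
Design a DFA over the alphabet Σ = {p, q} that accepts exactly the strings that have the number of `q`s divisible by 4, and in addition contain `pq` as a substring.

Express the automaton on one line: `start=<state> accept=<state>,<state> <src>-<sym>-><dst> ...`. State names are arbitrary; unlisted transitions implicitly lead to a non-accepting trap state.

start=s0 accept=s8 s0-p->s1 s0-q->s2 s1-p->s1 s1-q->s3 s2-p->s3 s2-q->s4 s3-p->s3 s3-q->s5 s4-p->s5 s4-q->s6 s5-p->s5 s5-q->s7 s6-p->s7 s6-q->s0 s7-p->s7 s7-q->s8 s8-p->s8 s8-q->s3

Handle the two conditions separately and then intersect. The first has 4 states tracking the count of `q`s modulo 4; the second has 3 states tracking whether and how much of `pq` has been seen. A product state is a pair (one from each), accepting exactly when both do. After merging equivalent states the machine shrinks.
With 9 states:
        p   q  
>  s0   s1  s2 
   s1   s1  s3 
   s2   s3  s4 
   s3   s3  s5 
   s4   s5  s6 
   s5   s5  s7 
   s6   s7  s0 
   s7   s7  s8 
 * s8   s8  s3 
(> = start, * = accepting)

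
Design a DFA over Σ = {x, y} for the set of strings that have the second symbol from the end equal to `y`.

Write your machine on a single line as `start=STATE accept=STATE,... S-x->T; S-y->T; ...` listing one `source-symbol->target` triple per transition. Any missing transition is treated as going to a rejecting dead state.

A DFA must remember the last 2 symbols (since which symbol is second-to-last isn't known until the input ends). Use one state per possible window of the last ≤2 symbols; accept from those whose window starts with `y`.
7 states suffice.
        x   y  
>  S0   S1  S2 
   S1   S3  S4 
   S2   S5  S6 
   S3   S3  S4 
   S4   S5  S6 
 * S5   S3  S4 
 * S6   S5  S6 
(> = start, * = accepting)

start=S0; accept=S5,S6; S0-x->S1; S0-y->S2; S1-x->S3; S1-y->S4; S2-x->S5; S2-y->S6; S3-x->S3; S3-y->S4; S4-x->S5; S4-y->S6; S5-x->S3; S5-y->S4; S6-x->S5; S6-y->S6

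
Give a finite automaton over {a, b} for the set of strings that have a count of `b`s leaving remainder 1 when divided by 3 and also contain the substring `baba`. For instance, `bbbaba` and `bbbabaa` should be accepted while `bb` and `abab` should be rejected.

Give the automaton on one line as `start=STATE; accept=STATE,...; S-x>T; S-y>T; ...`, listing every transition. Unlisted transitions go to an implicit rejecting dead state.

start=S0; accept=S14; S0-a>S0; S0-b>S1; S1-a>S2; S1-b>S3; S2-a>S4; S2-b>S5; S3-a>S6; S3-b>S7; S4-a>S4; S4-b>S3; S5-a>S8; S5-b>S7; S6-a>S9; S6-b>S10; S7-a>S11; S7-b>S1; S8-a>S8; S8-b>S12; S9-a>S9; S9-b>S7; S10-a>S12; S10-b>S1; S11-a>S0; S11-b>S13; S12-a>S12; S12-b>S14; S13-a>S14; S13-b>S3; S14-a>S14; S14-b>S8

Run two small machines in parallel and take their product. One (3 states) tracks the count of `b`s modulo 3; the other (5 states) tracks whether and how much of `baba` has been seen. Each combined state is a pair, one component from each; accept when both components accept.
With 15 states:
          a    b  
>  S0     S0   S1 
   S1     S2   S3 
   S2     S4   S5 
   S3     S6   S7 
   S4     S4   S3 
   S5     S8   S7 
   S6     S9  S10 
   S7    S11   S1 
   S8     S8  S12 
   S9     S9   S7 
   S10   S12   S1 
   S11    S0  S13 
   S12   S12  S14 
   S13   S14   S3 
 * S14   S14   S8 
(> = start, * = accepting)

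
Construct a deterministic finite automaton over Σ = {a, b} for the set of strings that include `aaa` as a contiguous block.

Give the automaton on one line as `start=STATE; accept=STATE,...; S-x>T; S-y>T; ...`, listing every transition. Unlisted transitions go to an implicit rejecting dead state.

States S0..S2 record the length of the longest prefix of `aaa` that matches the current input suffix. Reaching S3 means `aaa` has been seen, and we stay there forever. Accept from S3.
4 states suffice.
        a   b  
>  S0   S1  S0 
   S1   S2  S0 
   S2   S3  S0 
 * S3   S3  S3 
(> = start, * = accepting)

start=S0; accept=S3; S0-a>S1; S0-b>S0; S1-a>S2; S1-b>S0; S2-a>S3; S2-b>S0; S3-a>S3; S3-b>S3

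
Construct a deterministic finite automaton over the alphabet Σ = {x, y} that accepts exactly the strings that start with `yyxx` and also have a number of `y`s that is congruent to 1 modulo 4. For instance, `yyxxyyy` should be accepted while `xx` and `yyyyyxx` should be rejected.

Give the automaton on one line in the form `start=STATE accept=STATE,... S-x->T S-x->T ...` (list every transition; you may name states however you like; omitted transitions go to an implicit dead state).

Build one automaton per condition and run them in lockstep. The first has 6 states tracking whether the input so far still matches the prefix `yyxx`; the second has 4 states tracking the count of `y`s modulo 4. A product state is a pair (one from each), accepting exactly when both do. Equivalent product states are then merged.
A 9-state machine:
        x   y  
>  S0   S1  S2 
   S1   S1  S1 
   S2   S1  S3 
   S3   S4  S1 
   S4   S5  S1 
   S5   S5  S6 
   S6   S6  S7 
   S7   S7  S8 
 * S8   S8  S5 
(> = start, * = accepting)

start=S0 accept=S8 S0-x->S1 S0-y->S2 S1-x->S1 S1-y->S1 S2-x->S1 S2-y->S3 S3-x->S4 S3-y->S1 S4-x->S5 S4-y->S1 S5-x->S5 S5-y->S6 S6-x->S6 S6-y->S7 S7-x->S7 S7-y->S8 S8-x->S8 S8-y->S5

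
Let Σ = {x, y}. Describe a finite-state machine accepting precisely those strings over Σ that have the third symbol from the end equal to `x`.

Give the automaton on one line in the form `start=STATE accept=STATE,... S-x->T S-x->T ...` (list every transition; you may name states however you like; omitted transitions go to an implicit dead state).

A DFA must remember the last 3 symbols (since which symbol is third-to-last isn't known until the input ends). Use one state per possible window of the last ≤3 symbols; accept from those whose window starts with `x`.
A 15-state machine:
          x    y  
>  q0     q1   q2 
   q1     q3   q4 
   q2     q5   q6 
   q3     q7   q8 
   q4     q9  q10 
   q5    q11  q12 
   q6    q13  q14 
 * q7     q7   q8 
 * q8     q9  q10 
 * q9    q11  q12 
 * q10   q13  q14 
   q11    q7   q8 
   q12    q9  q10 
   q13   q11  q12 
   q14   q13  q14 
(> = start, * = accepting)

start=q0 accept=q7,q8,q9,q10 q0-x->q1 q0-y->q2 q1-x->q3 q1-y->q4 q2-x->q5 q2-y->q6 q3-x->q7 q3-y->q8 q4-x->q9 q4-y->q10 q5-x->q11 q5-y->q12 q6-x->q13 q6-y->q14 q7-x->q7 q7-y->q8 q8-x->q9 q8-y->q10 q9-x->q11 q9-y->q12 q10-x->q13 q10-y->q14 q11-x->q7 q11-y->q8 q12-x->q9 q12-y->q10 q13-x->q11 q13-y->q12 q14-x->q13 q14-y->q14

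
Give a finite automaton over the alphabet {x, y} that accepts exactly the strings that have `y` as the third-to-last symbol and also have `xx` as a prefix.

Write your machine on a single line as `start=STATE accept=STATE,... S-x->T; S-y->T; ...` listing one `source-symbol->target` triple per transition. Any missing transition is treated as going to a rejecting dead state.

start=q0; accept=q19,q20,q21,q22; q0-x->q1; q0-y->q2; q1-x->q3; q1-y->q4; q2-x->q5; q2-y->q6; q3-x->q7; q3-y->q8; q4-x->q9; q4-y->q10; q5-x->q11; q5-y->q12; q6-x->q13; q6-y->q14; q7-x->q7; q7-y->q8; q8-x->q15; q8-y->q16; q9-x->q11; q9-y->q12; q10-x->q13; q10-y->q14; q11-x->q17; q11-y->q18; q12-x->q9; q12-y->q10; q13-x->q11; q13-y->q12; q14-x->q13; q14-y->q14; q15-x->q19; q15-y->q20; q16-x->q21; q16-y->q22; q17-x->q17; q17-y->q18; q18-x->q9; q18-y->q10; q19-x->q7; q19-y->q8; q20-x->q15; q20-y->q16; q21-x->q19; q21-y->q20; q22-x->q21; q22-y->q22

Handle the two conditions separately and then intersect. The first has 15 states tracking the last 3 symbols read; the second has 4 states tracking whether the input so far still matches the prefix `xx`. A product state is a pair (one from each), accepting exactly when both do.
A 23-state machine:
          x    y  
>  q0     q1   q2 
   q1     q3   q4 
   q2     q5   q6 
   q3     q7   q8 
   q4     q9  q10 
   q5    q11  q12 
   q6    q13  q14 
   q7     q7   q8 
   q8    q15  q16 
   q9    q11  q12 
   q10   q13  q14 
   q11   q17  q18 
   q12    q9  q10 
   q13   q11  q12 
   q14   q13  q14 
   q15   q19  q20 
   q16   q21  q22 
   q17   q17  q18 
   q18    q9  q10 
 * q19    q7   q8 
 * q20   q15  q16 
 * q21   q19  q20 
 * q22   q21  q22 
(> = start, * = accepting)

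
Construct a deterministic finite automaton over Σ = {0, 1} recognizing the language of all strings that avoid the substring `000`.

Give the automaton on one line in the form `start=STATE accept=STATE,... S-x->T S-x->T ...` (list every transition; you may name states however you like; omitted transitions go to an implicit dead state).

This is the complement of 'contains `000`'. Use the same substring-matching states — q0 through q3 holding how much of `000` has just been matched — but flip the accepting set: everything except the trap q3 accepts.
        0   1  
>* q0   q1  q0 
 * q1   q2  q0 
 * q2   q3  q0 
   q3   q3  q3 
(> = start, * = accepting)

start=q0 accept=q0,q1,q2 q0-0->q1 q0-1->q0 q1-0->q2 q1-1->q0 q2-0->q3 q2-1->q0 q3-0->q3 q3-1->q3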